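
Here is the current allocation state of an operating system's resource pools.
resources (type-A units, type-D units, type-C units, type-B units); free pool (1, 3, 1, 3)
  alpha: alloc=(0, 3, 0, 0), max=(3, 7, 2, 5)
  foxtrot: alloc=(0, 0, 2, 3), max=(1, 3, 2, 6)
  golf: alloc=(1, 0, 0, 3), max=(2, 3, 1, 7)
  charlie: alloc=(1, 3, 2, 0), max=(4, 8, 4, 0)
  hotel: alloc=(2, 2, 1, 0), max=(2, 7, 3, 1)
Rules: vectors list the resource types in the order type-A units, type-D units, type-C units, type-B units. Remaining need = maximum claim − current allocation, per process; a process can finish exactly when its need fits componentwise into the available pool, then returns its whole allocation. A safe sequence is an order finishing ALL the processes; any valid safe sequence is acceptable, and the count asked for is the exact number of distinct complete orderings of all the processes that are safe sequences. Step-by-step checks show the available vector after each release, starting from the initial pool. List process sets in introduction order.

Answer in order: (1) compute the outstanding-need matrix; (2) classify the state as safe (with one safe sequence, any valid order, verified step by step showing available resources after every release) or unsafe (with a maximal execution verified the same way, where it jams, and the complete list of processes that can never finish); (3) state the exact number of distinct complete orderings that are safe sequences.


(1) Need matrix, components ordered type-A units, type-D units, type-C units, type-B units:
  alpha: (3, 4, 2, 5)
  foxtrot: (1, 3, 0, 3)
  golf: (1, 3, 1, 4)
  charlie: (3, 5, 2, 0)
  hotel: (0, 5, 2, 1)
(2) The state is UNSAFE.
Key observation: foxtrot, golf can finish, but then (2, 3, 3, 9) is all there is, and the blocked group's type-D units demands exceed it.
A maximal execution: foxtrot, golf — then nothing else fits. Step-by-step check:
  pool = (1, 3, 1, 3)
  run foxtrot (needs (1, 3, 0, 3), free (1, 3, 1, 3)); after release of (0, 0, 2, 3) the pool is (1, 3, 3, 6)
  run golf (needs (1, 3, 1, 4), free (1, 3, 3, 6)); after release of (1, 0, 0, 3) the pool is (2, 3, 3, 9)
  alpha cannot run: need (3, 4, 2, 5) vs free (2, 3, 3, 9) (insufficient type-A units and type-D units)
  charlie cannot run: need (3, 5, 2, 0) vs free (2, 3, 3, 9) (insufficient type-A units and type-D units)
  hotel cannot run: need (0, 5, 2, 1) vs free (2, 3, 3, 9) (insufficient type-D units)
Permanently blocked: alpha, charlie and hotel.
(3) The exact count: 0 of the possible complete orderings are safe sequences.


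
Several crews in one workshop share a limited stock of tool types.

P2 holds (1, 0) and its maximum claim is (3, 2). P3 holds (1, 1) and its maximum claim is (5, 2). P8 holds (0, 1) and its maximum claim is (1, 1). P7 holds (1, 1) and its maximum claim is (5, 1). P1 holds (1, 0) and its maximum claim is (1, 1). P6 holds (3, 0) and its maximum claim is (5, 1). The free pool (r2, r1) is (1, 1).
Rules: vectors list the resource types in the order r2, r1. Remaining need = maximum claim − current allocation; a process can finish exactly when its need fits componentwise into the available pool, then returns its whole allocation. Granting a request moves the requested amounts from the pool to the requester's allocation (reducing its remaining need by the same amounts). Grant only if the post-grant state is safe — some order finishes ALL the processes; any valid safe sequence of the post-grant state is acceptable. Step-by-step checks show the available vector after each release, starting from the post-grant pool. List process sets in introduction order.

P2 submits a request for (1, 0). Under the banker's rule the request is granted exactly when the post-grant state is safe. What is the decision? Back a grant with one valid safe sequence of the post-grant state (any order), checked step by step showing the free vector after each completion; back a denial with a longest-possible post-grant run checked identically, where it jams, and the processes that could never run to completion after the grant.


GRANT. The post-grant state is safe; one safe sequence: P1, P8, P2, P6, P3, P7.
Key observation: granting shrinks the pool to (0, 1), yet P1 still fits and the chain goes through.
Step-by-step check of the post-grant state:
  pool = (0, 1)
  P1: need (0, 1) fits (0, 1); releases (1, 0), pool now (1, 1)
  P8: need (1, 0) fits (1, 1); releases (0, 1), pool now (1, 2)
  P2: need (1, 2) fits (1, 2); releases (2, 0), pool now (3, 2)
  P6: need (2, 1) fits (3, 2); releases (3, 0), pool now (6, 2)
  P3: need (4, 1) fits (6, 2); releases (1, 1), pool now (7, 3)
  P7: need (4, 0) fits (7, 3); releases (1, 1), pool now (8, 4)


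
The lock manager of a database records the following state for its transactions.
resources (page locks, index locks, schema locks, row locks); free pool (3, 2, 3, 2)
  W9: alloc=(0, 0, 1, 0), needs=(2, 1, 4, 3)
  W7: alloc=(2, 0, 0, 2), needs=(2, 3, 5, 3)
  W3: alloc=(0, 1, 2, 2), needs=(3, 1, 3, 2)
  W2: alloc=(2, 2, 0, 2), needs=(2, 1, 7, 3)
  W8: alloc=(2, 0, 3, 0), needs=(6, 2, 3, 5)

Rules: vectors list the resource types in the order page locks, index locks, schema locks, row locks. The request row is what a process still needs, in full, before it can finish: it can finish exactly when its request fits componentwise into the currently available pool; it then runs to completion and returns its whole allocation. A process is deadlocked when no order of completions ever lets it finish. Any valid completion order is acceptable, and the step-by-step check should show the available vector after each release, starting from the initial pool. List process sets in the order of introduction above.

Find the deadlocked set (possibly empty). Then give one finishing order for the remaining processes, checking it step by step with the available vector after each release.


Deadlocked: W2 and W8.
Key observation: after W3, W7, W9 the pool peaks at (5, 3, 6, 6), and each blocked process is short somewhere: W2 on schema locks; W8 on page locks.
A valid finishing order for the others: W3, W7, W9. Walking it through:
  pool = (3, 2, 3, 2)
  W3 needs (3, 1, 3, 2) <= (3, 2, 3, 2) -> finishes; pool += (0, 1, 2, 2) = (3, 3, 5, 4)
  W7 needs (2, 3, 5, 3) <= (3, 3, 5, 4) -> finishes; pool += (2, 0, 0, 2) = (5, 3, 5, 6)
  W9 needs (2, 1, 4, 3) <= (5, 3, 5, 6) -> finishes; pool += (0, 0, 1, 0) = (5, 3, 6, 6)
The stuck group stays short no matter what:
  W2 still needs (2, 1, 7, 3) but only (5, 3, 6, 6) is free — short on schema locks
  W8 still needs (6, 2, 3, 5) but only (5, 3, 6, 6) is free — short on page locks


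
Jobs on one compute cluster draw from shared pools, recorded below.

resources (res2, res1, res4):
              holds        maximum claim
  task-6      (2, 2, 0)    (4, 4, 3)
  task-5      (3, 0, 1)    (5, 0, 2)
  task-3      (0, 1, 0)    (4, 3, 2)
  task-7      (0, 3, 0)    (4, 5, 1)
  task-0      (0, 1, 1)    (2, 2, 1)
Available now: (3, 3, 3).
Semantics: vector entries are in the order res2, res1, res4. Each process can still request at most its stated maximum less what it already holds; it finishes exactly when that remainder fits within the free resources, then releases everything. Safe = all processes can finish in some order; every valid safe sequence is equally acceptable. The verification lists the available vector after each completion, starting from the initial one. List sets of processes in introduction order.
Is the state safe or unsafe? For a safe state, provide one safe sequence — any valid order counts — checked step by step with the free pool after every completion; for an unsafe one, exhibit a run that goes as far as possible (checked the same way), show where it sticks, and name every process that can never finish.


SAFE. One safe sequence: task-5, task-3, task-6, task-7, task-0.
Key observation: nothing binds to the last unit here — the tightest requested-resource margin is 1, first seen at task-5 ((2, 0, 1) against (3, 3, 3)).
Walking it through:
  pool = (3, 3, 3)
  task-5 needs (2, 0, 1) <= (3, 3, 3) -> finishes; pool += (3, 0, 1) = (6, 3, 4)
  task-3 needs (4, 2, 2) <= (6, 3, 4) -> finishes; pool += (0, 1, 0) = (6, 4, 4)
  task-6 needs (2, 2, 3) <= (6, 4, 4) -> finishes; pool += (2, 2, 0) = (8, 6, 4)
  task-7 needs (4, 2, 1) <= (8, 6, 4) -> finishes; pool += (0, 3, 0) = (8, 9, 4)
  task-0 needs (2, 1, 0) <= (8, 9, 4) -> finishes; pool += (0, 1, 1) = (8, 10, 5)


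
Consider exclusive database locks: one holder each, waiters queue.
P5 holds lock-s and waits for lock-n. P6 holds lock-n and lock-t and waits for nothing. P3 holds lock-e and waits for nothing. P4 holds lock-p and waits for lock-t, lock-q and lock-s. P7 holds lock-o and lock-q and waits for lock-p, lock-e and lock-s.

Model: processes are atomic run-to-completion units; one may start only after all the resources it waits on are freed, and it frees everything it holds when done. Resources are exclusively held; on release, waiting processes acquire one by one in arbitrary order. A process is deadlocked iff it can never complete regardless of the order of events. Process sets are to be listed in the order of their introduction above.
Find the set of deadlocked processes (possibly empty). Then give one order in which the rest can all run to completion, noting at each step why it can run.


Deadlocked: P4 and P7.
Key observation: the waits loop around P4 -> P7 -> P4 with no way out; no other process is dragged down with it.
One completion order for the rest: P3, P6, P5.
Walking it through:
  P3 waits on nothing -> runs at once and releases lock-e
  P6 waits on nothing -> runs at once and releases lock-n and lock-t
  run P5 (all its waits — lock-n — are resolved); releases lock-s


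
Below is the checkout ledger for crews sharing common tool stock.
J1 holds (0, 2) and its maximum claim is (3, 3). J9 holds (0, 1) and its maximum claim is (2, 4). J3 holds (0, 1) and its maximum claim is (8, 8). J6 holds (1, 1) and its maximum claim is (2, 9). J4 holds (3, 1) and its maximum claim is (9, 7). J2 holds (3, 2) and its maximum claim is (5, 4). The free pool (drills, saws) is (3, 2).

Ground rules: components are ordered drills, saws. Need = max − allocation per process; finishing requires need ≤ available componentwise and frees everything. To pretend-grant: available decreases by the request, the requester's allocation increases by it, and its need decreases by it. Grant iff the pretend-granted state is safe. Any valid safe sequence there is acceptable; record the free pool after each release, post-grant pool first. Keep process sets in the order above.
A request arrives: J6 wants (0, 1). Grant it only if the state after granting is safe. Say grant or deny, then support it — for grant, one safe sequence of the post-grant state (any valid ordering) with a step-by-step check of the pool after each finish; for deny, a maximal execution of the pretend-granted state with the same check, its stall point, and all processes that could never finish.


GRANT — the state after the grant stays safe, e.g. via J1, J2, J9, J4, J6, J3.
Key observation: with (3, 1) left after the transfer, J1 can run at once — the state stays safe.
Step-by-step check of the post-grant state:
  pool = (3, 1)
  run J1 (needs (3, 1), free (3, 1)); after release of (0, 2) the pool is (3, 3)
  run J2 (needs (2, 2), free (3, 3)); after release of (3, 2) the pool is (6, 5)
  run J9 (needs (2, 3), free (6, 5)); after release of (0, 1) the pool is (6, 6)
  run J4 (needs (6, 6), free (6, 6)); after release of (3, 1) the pool is (9, 7)
  run J6 (needs (1, 7), free (9, 7)); after release of (1, 2) the pool is (10, 9)
  run J3 (needs (8, 7), free (10, 9)); after release of (0, 1) the pool is (10, 10)


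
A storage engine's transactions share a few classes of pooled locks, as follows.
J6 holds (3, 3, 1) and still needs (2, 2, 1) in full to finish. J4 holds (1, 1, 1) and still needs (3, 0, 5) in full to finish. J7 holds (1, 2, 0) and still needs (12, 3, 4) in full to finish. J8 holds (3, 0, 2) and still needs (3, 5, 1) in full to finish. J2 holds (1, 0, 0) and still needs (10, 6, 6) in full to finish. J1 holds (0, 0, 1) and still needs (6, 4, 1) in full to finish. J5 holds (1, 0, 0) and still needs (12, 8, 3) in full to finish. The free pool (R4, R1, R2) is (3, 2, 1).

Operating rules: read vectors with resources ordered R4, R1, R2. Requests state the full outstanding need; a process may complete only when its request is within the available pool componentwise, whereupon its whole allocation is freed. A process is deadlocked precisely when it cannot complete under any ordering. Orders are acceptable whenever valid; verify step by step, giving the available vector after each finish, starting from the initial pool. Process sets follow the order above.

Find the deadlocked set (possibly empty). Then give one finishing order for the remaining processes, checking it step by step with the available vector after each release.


The deadlocked set is J7 and J5.
Key observation: the wall is R4: completing J6, J8, J1, J4, J2 brings the pool only to (11, 6, 6), and all the rest need more.
One completion order for the rest: J6, J8, J1, J4, J2. Walking it through:
  pool = (3, 2, 1)
  run J6 (needs (2, 2, 1), free (3, 2, 1)); after release of (3, 3, 1) the pool is (6, 5, 2)
  run J8 (needs (3, 5, 1), free (6, 5, 2)); after release of (3, 0, 2) the pool is (9, 5, 4)
  run J1 (needs (6, 4, 1), free (9, 5, 4)); after release of (0, 0, 1) the pool is (9, 5, 5)
  run J4 (needs (3, 0, 5), free (9, 5, 5)); after release of (1, 1, 1) the pool is (10, 6, 6)
  run J2 (needs (10, 6, 6), free (10, 6, 6)); after release of (1, 0, 0) the pool is (11, 6, 6)
None of the blocked processes ever fits:
  J7 still needs (12, 3, 4) but only (11, 6, 6) is free — short on R4
  J5 still needs (12, 8, 3) but only (11, 6, 6) is free — short on R4 and R1


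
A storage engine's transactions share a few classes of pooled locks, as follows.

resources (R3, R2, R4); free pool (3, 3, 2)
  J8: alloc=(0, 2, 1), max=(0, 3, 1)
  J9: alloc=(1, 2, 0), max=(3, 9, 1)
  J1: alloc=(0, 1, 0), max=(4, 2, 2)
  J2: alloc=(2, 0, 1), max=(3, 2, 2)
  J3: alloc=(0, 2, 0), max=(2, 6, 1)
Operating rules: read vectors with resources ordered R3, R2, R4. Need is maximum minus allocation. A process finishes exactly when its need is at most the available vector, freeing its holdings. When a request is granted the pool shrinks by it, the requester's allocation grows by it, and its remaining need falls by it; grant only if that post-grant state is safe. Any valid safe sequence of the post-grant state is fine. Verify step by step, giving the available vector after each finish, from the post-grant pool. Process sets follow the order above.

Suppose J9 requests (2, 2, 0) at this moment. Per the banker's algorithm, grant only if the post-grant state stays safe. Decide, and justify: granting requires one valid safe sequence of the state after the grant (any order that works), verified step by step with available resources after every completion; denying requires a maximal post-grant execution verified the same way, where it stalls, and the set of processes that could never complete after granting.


DENY — the pretend-granted state is unsafe.
Key observation: after J8, J2 the pool peaks at (3, 3, 4), and each blocked process is short somewhere: J9 on R2; J1 on R3; J3 on R2.
Pretend the grant happened; the run J8, J2 goes as far as possible. Verifying each step:
  pool = (1, 1, 2)
  J8: need (0, 1, 0) fits (1, 1, 2); releases (0, 2, 1), pool now (1, 3, 3)
  J2: need (1, 2, 1) fits (1, 3, 3); releases (2, 0, 1), pool now (3, 3, 4)
  J9 still needs (0, 5, 1) but only (3, 3, 4) is free — short on R2
  J1 still needs (4, 1, 2) but only (3, 3, 4) is free — short on R3
  J3 still needs (2, 4, 1) but only (3, 3, 4) is free — short on R2
Had the request been granted, J9, J1 and J3 could never finish.


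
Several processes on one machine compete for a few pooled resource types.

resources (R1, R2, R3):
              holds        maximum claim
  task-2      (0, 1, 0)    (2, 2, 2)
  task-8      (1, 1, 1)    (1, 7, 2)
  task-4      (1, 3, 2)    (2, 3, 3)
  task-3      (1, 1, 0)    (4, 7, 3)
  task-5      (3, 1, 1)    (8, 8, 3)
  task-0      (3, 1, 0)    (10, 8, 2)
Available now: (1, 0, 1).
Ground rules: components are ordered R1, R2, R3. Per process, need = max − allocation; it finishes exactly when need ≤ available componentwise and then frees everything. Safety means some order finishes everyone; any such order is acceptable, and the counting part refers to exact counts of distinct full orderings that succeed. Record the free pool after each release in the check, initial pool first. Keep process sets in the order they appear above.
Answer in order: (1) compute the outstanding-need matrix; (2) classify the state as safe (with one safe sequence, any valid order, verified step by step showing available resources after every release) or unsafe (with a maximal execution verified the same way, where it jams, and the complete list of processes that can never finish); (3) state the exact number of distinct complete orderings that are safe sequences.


(1) Remaining need (order R1, R2, R3):
  task-2: (2, 1, 2)
  task-8: (0, 6, 1)
  task-4: (1, 0, 1)
  task-3: (3, 6, 3)
  task-5: (5, 7, 2)
  task-0: (7, 7, 2)
(2) The state is UNSAFE.
Key observation: R2 is the bottleneck — with task-4, task-2 done the pool holds (2, 4, 3), short of every remaining need.
Going as far as possible: task-4, task-2; after that, nothing fits. Walking it through:
  pool = (1, 0, 1)
  run task-4 (needs (1, 0, 1), free (1, 0, 1)); after release of (1, 3, 2) the pool is (2, 3, 3)
  run task-2 (needs (2, 1, 2), free (2, 3, 3)); after release of (0, 1, 0) the pool is (2, 4, 3)
  blocked: task-8 wants (0, 6, 1), pool (2, 4, 3) — not enough R2
  blocked: task-3 wants (3, 6, 3), pool (2, 4, 3) — not enough R1 and R2
  blocked: task-5 wants (5, 7, 2), pool (2, 4, 3) — not enough R1 and R2
  blocked: task-0 wants (7, 7, 2), pool (2, 4, 3) — not enough R1 and R2
Permanently blocked: task-8, task-3, task-5 and task-0.
(3) Precisely 0 of the possible complete orderings are safe sequences.


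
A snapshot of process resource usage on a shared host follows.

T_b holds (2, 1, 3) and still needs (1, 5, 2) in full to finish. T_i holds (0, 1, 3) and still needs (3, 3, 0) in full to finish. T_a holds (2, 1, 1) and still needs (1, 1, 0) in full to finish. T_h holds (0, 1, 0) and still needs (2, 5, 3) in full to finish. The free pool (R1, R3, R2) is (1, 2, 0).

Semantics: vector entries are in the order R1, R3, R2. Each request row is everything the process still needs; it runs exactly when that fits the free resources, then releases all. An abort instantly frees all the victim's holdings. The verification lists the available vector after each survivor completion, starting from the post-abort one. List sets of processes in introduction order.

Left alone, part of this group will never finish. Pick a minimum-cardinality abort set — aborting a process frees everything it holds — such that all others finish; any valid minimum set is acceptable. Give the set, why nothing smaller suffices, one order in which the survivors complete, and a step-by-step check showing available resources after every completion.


Abort T_h.
Key observation: the deadlocked T_b becomes finishable only because T_h released (0, 1, 0); it completes at step 3 below.
No smaller set exists: with zero aborts the deadlock remains.
Survivors finish in the order: T_a, T_i, T_b. Step-by-step check (pool after the aborts first):
  pool = (1, 3, 0)
  run T_a (needs (1, 1, 0), free (1, 3, 0)); after release of (2, 1, 1) the pool is (3, 4, 1)
  run T_i (needs (3, 3, 0), free (3, 4, 1)); after release of (0, 1, 3) the pool is (3, 5, 4)
  run T_b (needs (1, 5, 2), free (3, 5, 4)); after release of (2, 1, 3) the pool is (5, 6, 7)


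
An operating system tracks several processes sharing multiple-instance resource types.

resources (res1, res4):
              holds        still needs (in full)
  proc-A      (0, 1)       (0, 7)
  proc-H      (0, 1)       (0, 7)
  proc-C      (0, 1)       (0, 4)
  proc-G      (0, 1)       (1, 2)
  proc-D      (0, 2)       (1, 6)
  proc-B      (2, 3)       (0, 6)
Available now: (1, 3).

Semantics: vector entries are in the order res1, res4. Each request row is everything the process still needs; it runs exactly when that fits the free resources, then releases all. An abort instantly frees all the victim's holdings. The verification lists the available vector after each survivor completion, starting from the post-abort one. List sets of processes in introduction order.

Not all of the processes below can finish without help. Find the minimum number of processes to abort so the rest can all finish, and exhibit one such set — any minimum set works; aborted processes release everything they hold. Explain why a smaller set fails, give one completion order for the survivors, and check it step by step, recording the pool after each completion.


The answer: abort proc-D.
Key observation: aborting proc-D returns (0, 2), and proc-A — hopeless before — runs at step 3 with the returned capacity in the pool.
Why nothing smaller works: aborting no one leaves the state deadlocked as given.
Survivors finish in the order: proc-G, proc-C, proc-A, proc-H, proc-B. Verifying each step (pool after the aborts first):
  pool = (1, 5)
  proc-G needs (1, 2) <= (1, 5) -> finishes; pool += (0, 1) = (1, 6)
  proc-C needs (0, 4) <= (1, 6) -> finishes; pool += (0, 1) = (1, 7)
  proc-A needs (0, 7) <= (1, 7) -> finishes; pool += (0, 1) = (1, 8)
  proc-H needs (0, 7) <= (1, 8) -> finishes; pool += (0, 1) = (1, 9)
  proc-B needs (0, 6) <= (1, 9) -> finishes; pool += (2, 3) = (3, 12)


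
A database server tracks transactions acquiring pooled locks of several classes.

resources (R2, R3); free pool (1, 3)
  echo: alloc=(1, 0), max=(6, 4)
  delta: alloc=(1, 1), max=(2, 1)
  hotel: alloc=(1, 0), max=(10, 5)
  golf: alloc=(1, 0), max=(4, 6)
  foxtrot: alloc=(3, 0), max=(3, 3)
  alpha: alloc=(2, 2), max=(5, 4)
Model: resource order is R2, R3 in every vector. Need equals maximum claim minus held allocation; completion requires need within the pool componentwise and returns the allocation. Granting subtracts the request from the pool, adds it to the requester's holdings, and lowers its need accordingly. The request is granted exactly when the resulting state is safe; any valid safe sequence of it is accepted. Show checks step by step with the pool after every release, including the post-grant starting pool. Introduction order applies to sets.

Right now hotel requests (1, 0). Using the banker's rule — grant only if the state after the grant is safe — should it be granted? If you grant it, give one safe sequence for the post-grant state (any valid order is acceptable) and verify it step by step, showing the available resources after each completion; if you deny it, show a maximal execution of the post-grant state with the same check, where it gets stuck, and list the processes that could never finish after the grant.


GRANT. The post-grant state is safe; one safe sequence: foxtrot, alpha, echo, delta, golf, hotel.
Key observation: with (0, 3) left after the transfer, foxtrot can run at once — the state stays safe.
Step-by-step check of the post-grant state:
  pool = (0, 3)
  foxtrot needs (0, 3) <= (0, 3) -> finishes; pool += (3, 0) = (3, 3)
  alpha needs (3, 2) <= (3, 3) -> finishes; pool += (2, 2) = (5, 5)
  echo needs (5, 4) <= (5, 5) -> finishes; pool += (1, 0) = (6, 5)
  delta needs (1, 0) <= (6, 5) -> finishes; pool += (1, 1) = (7, 6)
  golf needs (3, 6) <= (7, 6) -> finishes; pool += (1, 0) = (8, 6)
  hotel needs (8, 5) <= (8, 6) -> finishes; pool += (2, 0) = (10, 6)


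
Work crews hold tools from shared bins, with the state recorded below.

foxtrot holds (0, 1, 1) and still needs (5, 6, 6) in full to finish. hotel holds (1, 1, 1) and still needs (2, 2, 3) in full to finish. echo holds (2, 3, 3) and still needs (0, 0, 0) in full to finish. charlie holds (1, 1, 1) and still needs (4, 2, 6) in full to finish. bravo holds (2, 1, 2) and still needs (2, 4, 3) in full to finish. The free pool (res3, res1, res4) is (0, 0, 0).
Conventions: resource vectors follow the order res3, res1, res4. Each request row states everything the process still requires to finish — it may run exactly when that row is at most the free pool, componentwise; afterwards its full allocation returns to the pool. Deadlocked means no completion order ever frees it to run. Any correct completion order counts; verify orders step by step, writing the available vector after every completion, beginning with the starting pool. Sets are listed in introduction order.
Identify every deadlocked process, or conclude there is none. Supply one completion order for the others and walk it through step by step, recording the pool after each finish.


The deadlocked set is empty.
Key observation: echo leads a chain of completions in which each release enables another process.
A valid finishing order for the others: echo, hotel, bravo, charlie, foxtrot. Walking it through:
  pool = (0, 0, 0)
  echo needs (0, 0, 0) <= (0, 0, 0) -> finishes; pool += (2, 3, 3) = (2, 3, 3)
  hotel needs (2, 2, 3) <= (2, 3, 3) -> finishes; pool += (1, 1, 1) = (3, 4, 4)
  bravo needs (2, 4, 3) <= (3, 4, 4) -> finishes; pool += (2, 1, 2) = (5, 5, 6)
  charlie needs (4, 2, 6) <= (5, 5, 6) -> finishes; pool += (1, 1, 1) = (6, 6, 7)
  foxtrot needs (5, 6, 6) <= (6, 6, 7) -> finishes; pool += (0, 1, 1) = (6, 7, 8)


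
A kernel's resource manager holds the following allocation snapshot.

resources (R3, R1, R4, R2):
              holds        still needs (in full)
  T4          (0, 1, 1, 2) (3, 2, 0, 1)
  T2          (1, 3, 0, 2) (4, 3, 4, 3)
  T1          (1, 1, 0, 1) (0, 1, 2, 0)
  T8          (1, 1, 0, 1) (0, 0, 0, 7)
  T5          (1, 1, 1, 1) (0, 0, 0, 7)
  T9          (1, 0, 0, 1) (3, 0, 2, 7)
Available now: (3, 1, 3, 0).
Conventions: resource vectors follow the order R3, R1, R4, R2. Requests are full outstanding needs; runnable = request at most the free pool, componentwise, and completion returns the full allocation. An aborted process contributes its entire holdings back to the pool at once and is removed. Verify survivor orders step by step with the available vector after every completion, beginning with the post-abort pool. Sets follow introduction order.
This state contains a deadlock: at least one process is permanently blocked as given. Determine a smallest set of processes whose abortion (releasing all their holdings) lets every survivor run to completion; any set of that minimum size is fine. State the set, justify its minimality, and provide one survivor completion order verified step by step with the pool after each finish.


Minimum abort set: T8 and T5.
Key observation: aborting T8 and T5 returns (2, 2, 1, 2), and T9 — hopeless before — runs at step 4 with the returned capacity in the pool.
Minimality, checking each single-abort alternative: T4 alone leaves T8 blocked (short on R2); T2 alone leaves T8 blocked (short on R2); T1 alone leaves T8 blocked (short on R2); T8 alone leaves T5 blocked (short on R2); T5 alone leaves T8 blocked (short on R2); T9 alone leaves T8 blocked (short on R2).
One survivor order: T4, T2, T1, T9. Walking it through (post-abort pool first):
  pool = (5, 3, 4, 2)
  T4: need (3, 2, 0, 1) fits (5, 3, 4, 2); releases (0, 1, 1, 2), pool now (5, 4, 5, 4)
  T2: need (4, 3, 4, 3) fits (5, 4, 5, 4); releases (1, 3, 0, 2), pool now (6, 7, 5, 6)
  T1: need (0, 1, 2, 0) fits (6, 7, 5, 6); releases (1, 1, 0, 1), pool now (7, 8, 5, 7)
  T9: need (3, 0, 2, 7) fits (7, 8, 5, 7); releases (1, 0, 0, 1), pool now (8, 8, 5, 8)


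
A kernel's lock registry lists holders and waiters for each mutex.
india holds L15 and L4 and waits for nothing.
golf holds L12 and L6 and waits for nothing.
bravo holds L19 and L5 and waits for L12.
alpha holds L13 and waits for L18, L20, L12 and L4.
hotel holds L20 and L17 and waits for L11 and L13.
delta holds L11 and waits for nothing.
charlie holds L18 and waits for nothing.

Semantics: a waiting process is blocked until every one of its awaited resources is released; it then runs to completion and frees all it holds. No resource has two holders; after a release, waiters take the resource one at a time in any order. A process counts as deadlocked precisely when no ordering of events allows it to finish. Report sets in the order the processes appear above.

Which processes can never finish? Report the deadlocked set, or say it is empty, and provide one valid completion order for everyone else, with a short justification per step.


Deadlocked: alpha and hotel.
Key observation: nobody on the ring alpha -> hotel -> alpha can start until another member finishes, which never happens; no other process is dragged down with it.
One completion order for the rest: india, delta, golf, bravo, charlie.
Verifying each step:
  run india (it waits on nothing); releases L15 and L4
  run delta (it waits on nothing); releases L11
  run golf (it waits on nothing); releases L12 and L6
  bravo: everything it awaited (L12) is free; runs, freeing L19 and L5
  run charlie (it waits on nothing); releases L18


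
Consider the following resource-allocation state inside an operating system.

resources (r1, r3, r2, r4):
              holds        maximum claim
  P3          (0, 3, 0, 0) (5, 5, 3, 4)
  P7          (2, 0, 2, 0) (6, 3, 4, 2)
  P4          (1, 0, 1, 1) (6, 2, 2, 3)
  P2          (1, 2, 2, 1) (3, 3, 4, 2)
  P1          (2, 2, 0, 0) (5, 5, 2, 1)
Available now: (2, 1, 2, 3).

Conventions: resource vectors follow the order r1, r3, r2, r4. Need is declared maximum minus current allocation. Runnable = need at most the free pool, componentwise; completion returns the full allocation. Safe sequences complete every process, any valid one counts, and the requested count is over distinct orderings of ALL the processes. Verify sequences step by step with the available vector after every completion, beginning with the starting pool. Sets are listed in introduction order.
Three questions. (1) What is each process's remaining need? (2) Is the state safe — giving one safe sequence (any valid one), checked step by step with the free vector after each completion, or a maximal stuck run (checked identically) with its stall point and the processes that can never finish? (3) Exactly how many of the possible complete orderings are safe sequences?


(1) Remaining need (order r1, r3, r2, r4):
  P3: (5, 2, 3, 4)
  P7: (4, 3, 2, 2)
  P4: (5, 2, 1, 2)
  P2: (2, 1, 2, 1)
  P1: (3, 3, 2, 1)
(2) SAFE — a valid safe sequence is P2, P1, P7, P4, P3.
Key observation: the first exact fit in this order is P2 — it needs (2, 1, 2, 1) with (2, 1, 2, 3) free, meeting a requested resource to the last unit.
Verifying each step:
  pool = (2, 1, 2, 3)
  P2: need (2, 1, 2, 1) fits (2, 1, 2, 3); releases (1, 2, 2, 1), pool now (3, 3, 4, 4)
  P1: need (3, 3, 2, 1) fits (3, 3, 4, 4); releases (2, 2, 0, 0), pool now (5, 5, 4, 4)
  P7: need (4, 3, 2, 2) fits (5, 5, 4, 4); releases (2, 0, 2, 0), pool now (7, 5, 6, 4)
  P4: need (5, 2, 1, 2) fits (7, 5, 6, 4); releases (1, 0, 1, 1), pool now (8, 5, 7, 5)
  P3: need (5, 2, 3, 4) fits (8, 5, 7, 5); releases (0, 3, 0, 0), pool now (8, 8, 7, 5)
(3) The exact count: 6 of the possible complete orderings are safe sequences.


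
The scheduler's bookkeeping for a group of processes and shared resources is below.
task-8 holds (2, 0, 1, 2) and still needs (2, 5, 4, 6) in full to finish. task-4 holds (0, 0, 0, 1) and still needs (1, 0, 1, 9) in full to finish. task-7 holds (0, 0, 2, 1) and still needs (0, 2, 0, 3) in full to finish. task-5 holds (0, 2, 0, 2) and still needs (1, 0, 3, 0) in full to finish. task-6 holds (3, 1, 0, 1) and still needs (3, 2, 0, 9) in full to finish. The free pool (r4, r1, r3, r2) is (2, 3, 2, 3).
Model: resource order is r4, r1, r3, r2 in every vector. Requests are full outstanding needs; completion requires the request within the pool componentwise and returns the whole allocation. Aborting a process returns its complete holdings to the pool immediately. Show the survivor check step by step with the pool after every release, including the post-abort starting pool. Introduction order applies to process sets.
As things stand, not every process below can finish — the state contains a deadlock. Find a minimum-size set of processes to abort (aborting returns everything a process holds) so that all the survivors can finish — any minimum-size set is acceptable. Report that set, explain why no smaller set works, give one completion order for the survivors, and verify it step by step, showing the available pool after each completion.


The answer: abort task-4.
Key observation: aborting task-4 returns (0, 0, 0, 1), and task-6 — hopeless before — runs at step 4 with the returned capacity in the pool.
Minimality: the empty abort set fails — the state is deadlocked as it stands.
One survivor order: task-7, task-5, task-8, task-6. Verifying each step (post-abort pool first):
  pool = (2, 3, 2, 4)
  task-7: need (0, 2, 0, 3) fits (2, 3, 2, 4); releases (0, 0, 2, 1), pool now (2, 3, 4, 5)
  task-5: need (1, 0, 3, 0) fits (2, 3, 4, 5); releases (0, 2, 0, 2), pool now (2, 5, 4, 7)
  task-8: need (2, 5, 4, 6) fits (2, 5, 4, 7); releases (2, 0, 1, 2), pool now (4, 5, 5, 9)
  task-6: need (3, 2, 0, 9) fits (4, 5, 5, 9); releases (3, 1, 0, 1), pool now (7, 6, 5, 10)


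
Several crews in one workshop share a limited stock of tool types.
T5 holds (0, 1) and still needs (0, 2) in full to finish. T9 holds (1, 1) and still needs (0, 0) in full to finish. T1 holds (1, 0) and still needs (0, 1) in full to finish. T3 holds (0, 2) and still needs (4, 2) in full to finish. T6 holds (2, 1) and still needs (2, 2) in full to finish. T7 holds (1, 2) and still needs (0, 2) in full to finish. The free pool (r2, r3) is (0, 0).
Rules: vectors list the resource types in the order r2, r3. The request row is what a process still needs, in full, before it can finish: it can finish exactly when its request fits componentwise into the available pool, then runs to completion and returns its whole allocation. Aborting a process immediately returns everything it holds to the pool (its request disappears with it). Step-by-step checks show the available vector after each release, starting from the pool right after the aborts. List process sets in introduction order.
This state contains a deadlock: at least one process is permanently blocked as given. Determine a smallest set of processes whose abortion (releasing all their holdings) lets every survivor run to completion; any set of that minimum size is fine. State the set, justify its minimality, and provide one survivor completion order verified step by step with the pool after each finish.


The answer: abort T5.
Key observation: no ordering could ever have run T7 before the abort of T5; with (0, 1) back in the pool it fits at step 2.
No smaller set exists: with zero aborts the deadlock remains.
Survivors finish in the order: T9, T7, T6, T3, T1. Step-by-step check (pool after the aborts first):
  pool = (0, 1)
  run T9 (needs (0, 0), free (0, 1)); after release of (1, 1) the pool is (1, 2)
  run T7 (needs (0, 2), free (1, 2)); after release of (1, 2) the pool is (2, 4)
  run T6 (needs (2, 2), free (2, 4)); after release of (2, 1) the pool is (4, 5)
  run T3 (needs (4, 2), free (4, 5)); after release of (0, 2) the pool is (4, 7)
  run T1 (needs (0, 1), free (4, 7)); after release of (1, 0) the pool is (5, 7)


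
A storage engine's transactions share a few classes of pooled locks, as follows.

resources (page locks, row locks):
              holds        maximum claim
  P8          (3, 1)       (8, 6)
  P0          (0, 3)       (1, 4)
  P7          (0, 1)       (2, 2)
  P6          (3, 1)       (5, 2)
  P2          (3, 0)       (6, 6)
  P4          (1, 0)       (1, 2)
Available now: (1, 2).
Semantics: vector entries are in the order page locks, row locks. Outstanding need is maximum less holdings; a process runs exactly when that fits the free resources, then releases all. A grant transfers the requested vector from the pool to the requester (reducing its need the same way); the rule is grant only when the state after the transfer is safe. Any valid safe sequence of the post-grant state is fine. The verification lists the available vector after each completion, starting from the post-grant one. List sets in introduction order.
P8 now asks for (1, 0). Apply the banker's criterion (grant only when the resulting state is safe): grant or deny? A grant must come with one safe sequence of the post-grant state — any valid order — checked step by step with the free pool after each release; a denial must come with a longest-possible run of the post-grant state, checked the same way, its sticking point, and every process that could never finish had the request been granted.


DENY. Granting would leave the state unsafe.
Key observation: the wall is page locks: completing P4, P0 brings the pool only to (1, 5), and all the rest need more.
After a pretend grant, a maximal execution: P4, P0 — then nothing else fits. Check, step by step:
  pool = (0, 2)
  run P4 (needs (0, 2), free (0, 2)); after release of (1, 0) the pool is (1, 2)
  run P0 (needs (1, 1), free (1, 2)); after release of (0, 3) the pool is (1, 5)
  P8 still needs (4, 5) but only (1, 5) is free — short on page locks
  P7 still needs (2, 1) but only (1, 5) is free — short on page locks
  P6 still needs (2, 1) but only (1, 5) is free — short on page locks
  P2 still needs (3, 6) but only (1, 5) is free — short on page locks and row locks
Had the request been granted, P8, P7, P6 and P2 could never finish.


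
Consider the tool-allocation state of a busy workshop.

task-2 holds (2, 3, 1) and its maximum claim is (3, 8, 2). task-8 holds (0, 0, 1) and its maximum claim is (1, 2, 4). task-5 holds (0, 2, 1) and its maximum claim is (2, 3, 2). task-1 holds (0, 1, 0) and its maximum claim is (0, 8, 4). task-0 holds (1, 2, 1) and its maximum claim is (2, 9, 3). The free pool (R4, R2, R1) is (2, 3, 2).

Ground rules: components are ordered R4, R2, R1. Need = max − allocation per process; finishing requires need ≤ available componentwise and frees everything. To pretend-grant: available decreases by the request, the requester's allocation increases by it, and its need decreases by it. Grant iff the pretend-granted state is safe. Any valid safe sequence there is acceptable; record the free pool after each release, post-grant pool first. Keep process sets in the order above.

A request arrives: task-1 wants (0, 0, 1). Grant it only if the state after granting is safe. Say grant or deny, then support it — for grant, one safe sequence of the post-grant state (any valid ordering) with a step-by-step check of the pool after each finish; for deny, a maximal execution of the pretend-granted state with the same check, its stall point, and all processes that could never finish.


GRANT — the state after the grant stays safe, e.g. via task-5, task-2, task-8, task-0, task-1.
Key observation: granting shrinks the pool to (2, 3, 1), yet task-5 still fits and the chain goes through.
Step-by-step check of the post-grant state:
  pool = (2, 3, 1)
  task-5: need (2, 1, 1) fits (2, 3, 1); releases (0, 2, 1), pool now (2, 5, 2)
  task-2: need (1, 5, 1) fits (2, 5, 2); releases (2, 3, 1), pool now (4, 8, 3)
  task-8: need (1, 2, 3) fits (4, 8, 3); releases (0, 0, 1), pool now (4, 8, 4)
  task-0: need (1, 7, 2) fits (4, 8, 4); releases (1, 2, 1), pool now (5, 10, 5)
  task-1: need (0, 7, 3) fits (5, 10, 5); releases (0, 1, 1), pool now (5, 11, 6)


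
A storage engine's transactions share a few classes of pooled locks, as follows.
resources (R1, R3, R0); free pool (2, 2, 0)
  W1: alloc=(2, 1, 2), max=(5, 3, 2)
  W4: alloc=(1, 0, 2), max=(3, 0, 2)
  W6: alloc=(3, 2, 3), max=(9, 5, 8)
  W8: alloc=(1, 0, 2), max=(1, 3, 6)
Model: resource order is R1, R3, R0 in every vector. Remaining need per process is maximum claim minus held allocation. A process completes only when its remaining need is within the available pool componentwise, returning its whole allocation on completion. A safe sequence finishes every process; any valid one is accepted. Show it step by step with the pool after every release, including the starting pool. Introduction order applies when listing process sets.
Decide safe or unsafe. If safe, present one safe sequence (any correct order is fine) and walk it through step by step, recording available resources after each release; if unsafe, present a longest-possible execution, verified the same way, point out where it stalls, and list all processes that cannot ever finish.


SAFE. One safe sequence: W4, W1, W8, W6.
Key observation: W4 marks the first exact bind of the order: its need (2, 0, 0) fits the free (2, 2, 0) with zero slack on a requested resource.
Verifying each step:
  pool = (2, 2, 0)
  run W4 (needs (2, 0, 0), free (2, 2, 0)); after release of (1, 0, 2) the pool is (3, 2, 2)
  run W1 (needs (3, 2, 0), free (3, 2, 2)); after release of (2, 1, 2) the pool is (5, 3, 4)
  run W8 (needs (0, 3, 4), free (5, 3, 4)); after release of (1, 0, 2) the pool is (6, 3, 6)
  run W6 (needs (6, 3, 5), free (6, 3, 6)); after release of (3, 2, 3) the pool is (9, 5, 9)
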